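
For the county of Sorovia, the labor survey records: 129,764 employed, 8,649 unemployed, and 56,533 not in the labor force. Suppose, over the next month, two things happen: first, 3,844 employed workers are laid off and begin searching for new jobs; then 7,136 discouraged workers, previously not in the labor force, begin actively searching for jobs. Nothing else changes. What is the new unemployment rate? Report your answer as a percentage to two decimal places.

New unemployment rate ≈ 13.49%.

Initially, labor force = 129,764 + 8,649 = 138,413, so u = 8,649/138,413 = 6.25%.
After the first change, employed falls and unemployed rises by 3,844; labor force unchanged → E = 125,920, U = 12,493, labor force = 138,413.
After the second change, unemployed and labor force both rise by 7,136 → E = 125,920, U = 19,629, labor force = 145,549.
New unemployment rate = 19,629 / 145,549 = 13.49%.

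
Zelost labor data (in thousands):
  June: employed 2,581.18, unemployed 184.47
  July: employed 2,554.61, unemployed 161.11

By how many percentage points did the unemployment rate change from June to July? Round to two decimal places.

June: labor force = 2,581.18 + 184.47 = 2,765.65; u = 184.47/2,765.65 = 6.67%.
July: labor force = 2,554.61 + 161.11 = 2,715.72; u = 161.11/2,715.72 = 5.93%.
Change = 5.93% − 6.67% = −0.74 pp.

The unemployment rate changed by −0.74 percentage points.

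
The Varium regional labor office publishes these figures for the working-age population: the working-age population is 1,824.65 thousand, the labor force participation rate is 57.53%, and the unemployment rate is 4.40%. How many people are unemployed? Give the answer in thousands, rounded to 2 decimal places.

Labor force = 0.5753 × 1,824.65 = 1,049.72 thousand.
Unemployed = 0.0440 × 1,049.72 ≈ 46.19 thousand.

About 46.19 thousand are unemployed.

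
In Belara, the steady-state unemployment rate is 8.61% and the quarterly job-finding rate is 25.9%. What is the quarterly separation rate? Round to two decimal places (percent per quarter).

From u* = s/(s+f): s = u·f/(1−u).
s = 0.0861 × 25.9 / (1 − 0.0861) = 2.2300 / 0.9139 ≈ 2.44% per quarter.

Separation rate ≈ 2.44% per quarter.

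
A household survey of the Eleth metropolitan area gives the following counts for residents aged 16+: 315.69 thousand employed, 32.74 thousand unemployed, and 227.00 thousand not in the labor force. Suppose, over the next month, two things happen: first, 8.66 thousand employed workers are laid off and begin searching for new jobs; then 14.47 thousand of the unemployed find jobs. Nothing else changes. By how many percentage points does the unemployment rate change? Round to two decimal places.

The unemployment rate changes by −1.67 percentage points.

Initially, labor force = 315.69 + 32.74 = 348.43 thousand, so u = 32.74/348.43 = 9.40%.
After the first change, employed falls and unemployed rises by 8.66; labor force unchanged → E = 307.03, U = 41.40, labor force = 348.43 thousand.
After the second change, unemployed falls and employed rises by 14.47; labor force unchanged → E = 321.50, U = 26.93, labor force = 348.43 thousand.
New unemployment rate = 26.93 / 348.43 = 7.73%.
Change = 7.73% − 9.40% = −1.67 percentage points.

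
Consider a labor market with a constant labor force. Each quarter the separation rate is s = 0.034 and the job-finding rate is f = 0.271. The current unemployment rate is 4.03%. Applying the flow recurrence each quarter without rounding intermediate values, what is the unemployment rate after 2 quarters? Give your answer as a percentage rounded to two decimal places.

Unemployment rate after two quarters ≈ 7.71%.

With a fixed labor force, u_{t+1} = u_t + s·(1−u_t) − f·u_t = u_t·(1−s−f) + s.
Here 1−s−f = 0.695 and s = 0.034.
u_1 = 0.040300 × 0.695 + 0.034 = 0.062009.
u_2 = 0.062009 × 0.695 + 0.034 = 0.077096.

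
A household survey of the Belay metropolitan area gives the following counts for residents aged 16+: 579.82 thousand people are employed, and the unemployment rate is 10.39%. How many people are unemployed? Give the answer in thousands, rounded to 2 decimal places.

Let U be the number unemployed. The labor force is E + U, and U/(E+U) = 0.1039.
So U = 0.1039 × 579.82 / (1 − 0.1039) = 60.2433 / 0.8961 ≈ 67.23 thousand.

About 67.23 thousand are unemployed.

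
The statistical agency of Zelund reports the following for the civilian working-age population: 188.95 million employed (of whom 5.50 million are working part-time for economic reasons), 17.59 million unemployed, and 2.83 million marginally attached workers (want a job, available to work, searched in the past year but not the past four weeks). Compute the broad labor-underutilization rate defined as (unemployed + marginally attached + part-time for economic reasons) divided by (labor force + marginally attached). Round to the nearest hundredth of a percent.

Labor force = 188.95 + 17.59 = 206.54 million.
Numerator = 17.59 + 2.83 + 5.50 = 25.92 million.
Denominator = 206.54 + 2.83 = 209.37 million.
Broad rate = 25.92 / 209.37 = 12.38%.

Broad underutilization rate ≈ 12.38%.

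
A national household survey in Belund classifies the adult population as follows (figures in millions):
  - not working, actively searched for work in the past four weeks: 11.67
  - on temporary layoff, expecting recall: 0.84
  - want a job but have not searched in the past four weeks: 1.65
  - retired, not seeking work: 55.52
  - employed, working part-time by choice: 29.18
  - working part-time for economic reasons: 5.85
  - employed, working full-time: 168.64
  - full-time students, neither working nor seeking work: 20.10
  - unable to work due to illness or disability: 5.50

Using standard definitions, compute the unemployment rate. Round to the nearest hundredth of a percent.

Employed = 29.18 + 5.85 + 168.64 = 203.67 million (anyone who worked, including part-time for economic reasons, counts as employed).
Unemployed = 11.67 + 0.84 = 12.51 million (jobless and actively searching, or on temporary layoff).
Labor force = 203.67 + 12.51 = 216.18 million.
Unemployment rate = 12.51 / 216.18 = 5.79%.

Unemployment rate ≈ 5.79%.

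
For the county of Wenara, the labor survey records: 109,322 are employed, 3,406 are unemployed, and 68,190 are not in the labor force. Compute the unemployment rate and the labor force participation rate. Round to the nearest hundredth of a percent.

Labor force = employed + unemployed = 109,322 + 3,406 = 112,728.
Working-age population = 112,728 + 68,190 = 180,918.
Unemployment rate = 3,406 / 112,728 = 3.02%.
Labor force participation rate = 112,728 / 180,918 = 62.31%.

Unemployment rate ≈ 3.02%; labor force participation rate ≈ 62.31%.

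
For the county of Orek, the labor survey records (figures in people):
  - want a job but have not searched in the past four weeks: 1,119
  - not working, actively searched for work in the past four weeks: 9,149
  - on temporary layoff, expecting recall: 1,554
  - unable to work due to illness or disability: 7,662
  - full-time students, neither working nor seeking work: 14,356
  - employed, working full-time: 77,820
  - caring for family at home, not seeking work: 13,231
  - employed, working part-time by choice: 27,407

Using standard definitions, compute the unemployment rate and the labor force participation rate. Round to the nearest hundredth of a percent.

Employed = 77,820 + 27,407 = 105,227.
Unemployed = 9,149 + 1,554 = 10,703 (jobless and actively searching, or on temporary layoff).
Labor force = 105,227 + 10,703 = 115,930.
Not in labor force = 1,119 + 7,662 + 14,356 + 13,231 = 36,368 (those not working and not actively searching are outside the labor force — including those who want a job but have given up searching).
Civilian working-age population = 115,930 + 36,368 = 152,298.
Unemployment rate = 10,703 / 115,930 = 9.23%.
Labor force participation rate = 115,930 / 152,298 = 76.12%.

Unemployment rate ≈ 9.23%; labor force participation rate ≈ 76.12%.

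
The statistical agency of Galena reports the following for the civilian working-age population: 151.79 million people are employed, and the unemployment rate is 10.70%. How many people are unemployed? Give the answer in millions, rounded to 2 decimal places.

Let U be the number unemployed. The labor force is E + U, and U/(E+U) = 0.1070.
So U = 0.1070 × 151.79 / (1 − 0.1070) = 16.2415 / 0.8930 ≈ 18.19 million.

About 18.19 million are unemployed.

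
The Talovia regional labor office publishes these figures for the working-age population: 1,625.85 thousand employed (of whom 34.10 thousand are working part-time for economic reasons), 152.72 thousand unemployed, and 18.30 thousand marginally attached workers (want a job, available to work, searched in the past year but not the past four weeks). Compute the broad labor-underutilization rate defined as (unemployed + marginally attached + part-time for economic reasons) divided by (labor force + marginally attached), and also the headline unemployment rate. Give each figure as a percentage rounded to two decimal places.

Labor force = 1,625.85 + 152.72 = 1,778.57 thousand.
Numerator = 152.72 + 18.30 + 34.10 = 205.12 thousand.
Denominator = 1,778.57 + 18.30 = 1,796.87 thousand.
Broad rate = 205.12 / 1,796.87 = 11.42%.
Headline unemployment rate = 152.72 / 1,778.57 = 8.59%.

Broad underutilization rate ≈ 11.42%; headline unemployment rate ≈ 8.59%.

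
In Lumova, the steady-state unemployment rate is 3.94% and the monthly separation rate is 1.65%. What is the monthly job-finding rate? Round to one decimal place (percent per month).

Job-finding rate ≈ 40.2% per month.

From u* = s/(s+f): f = s·(1−u)/u.
f = 1.65 × (1 − 0.0394) / 0.0394 = 1.5850 / 0.0394 ≈ 40.2% per month.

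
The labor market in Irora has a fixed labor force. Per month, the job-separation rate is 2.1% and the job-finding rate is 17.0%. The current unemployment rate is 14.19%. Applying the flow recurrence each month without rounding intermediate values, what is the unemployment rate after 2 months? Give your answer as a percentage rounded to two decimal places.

Unemployment rate after two months ≈ 13.09%.

With a fixed labor force, u_{t+1} = u_t + s·(1−u_t) − f·u_t = u_t·(1−s−f) + s.
Here 1−s−f = 0.809 and s = 0.021.
u_1 = 0.141900 × 0.809 + 0.021 = 0.135797.
u_2 = 0.135797 × 0.809 + 0.021 = 0.130860.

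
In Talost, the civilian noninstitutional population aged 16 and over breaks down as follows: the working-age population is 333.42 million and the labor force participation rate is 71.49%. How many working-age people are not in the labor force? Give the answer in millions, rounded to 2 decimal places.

About 95.06 million are not in the labor force.

Share not in the labor force = 1 − 0.7149 = 0.2851.
Not in labor force = 0.2851 × 333.42 ≈ 95.06 million.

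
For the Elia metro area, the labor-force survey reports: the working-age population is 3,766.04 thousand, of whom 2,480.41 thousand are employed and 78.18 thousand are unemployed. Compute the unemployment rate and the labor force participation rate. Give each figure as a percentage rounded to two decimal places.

Unemployment rate ≈ 3.06%; labor force participation rate ≈ 67.94%.

Labor force = employed + unemployed = 2,480.41 + 78.18 = 2,558.59 thousand.
Unemployment rate = 78.18 / 2,558.59 = 3.06%.
Labor force participation rate = 2,558.59 / 3,766.04 = 67.94%.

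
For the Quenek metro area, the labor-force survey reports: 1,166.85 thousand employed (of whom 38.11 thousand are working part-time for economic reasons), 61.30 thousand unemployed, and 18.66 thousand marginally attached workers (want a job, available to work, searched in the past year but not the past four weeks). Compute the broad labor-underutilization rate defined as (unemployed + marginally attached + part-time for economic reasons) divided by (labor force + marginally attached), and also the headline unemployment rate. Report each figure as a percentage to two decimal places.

Labor force = 1,166.85 + 61.30 = 1,228.15 thousand.
Numerator = 61.30 + 18.66 + 38.11 = 118.07 thousand.
Denominator = 1,228.15 + 18.66 = 1,246.81 thousand.
Broad rate = 118.07 / 1,246.81 = 9.47%.
Headline unemployment rate = 61.30 / 1,228.15 = 4.99%.

Broad underutilization rate ≈ 9.47%; headline unemployment rate ≈ 4.99%.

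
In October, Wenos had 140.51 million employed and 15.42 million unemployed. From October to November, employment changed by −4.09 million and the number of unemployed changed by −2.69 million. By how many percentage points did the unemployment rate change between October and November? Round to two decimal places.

October: labor force = 140.51 + 15.42 = 155.93; u = 15.42/155.93 = 9.89%.
November: labor force = 136.42 + 12.73 = 149.15; u = 12.73/149.15 = 8.54%.
Change = 8.54% − 9.89% = −1.35 pp.

The unemployment rate changed by −1.35 percentage points.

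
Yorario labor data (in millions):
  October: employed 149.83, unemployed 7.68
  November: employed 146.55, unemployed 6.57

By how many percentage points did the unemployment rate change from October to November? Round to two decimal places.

The unemployment rate changed by −0.59 percentage points.

October: labor force = 149.83 + 7.68 = 157.51; u = 7.68/157.51 = 4.88%.
November: labor force = 146.55 + 6.57 = 153.12; u = 6.57/153.12 = 4.29%.
Change = 4.29% − 4.88% = −0.59 pp.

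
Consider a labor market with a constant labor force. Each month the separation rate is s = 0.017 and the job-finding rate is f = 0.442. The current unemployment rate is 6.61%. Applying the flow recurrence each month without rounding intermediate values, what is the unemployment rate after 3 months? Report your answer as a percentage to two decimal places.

Unemployment rate after three months ≈ 4.16%.

With a fixed labor force, u_{t+1} = u_t + s·(1−u_t) − f·u_t = u_t·(1−s−f) + s.
Here 1−s−f = 0.541 and s = 0.017.
u_1 = 0.066100 × 0.541 + 0.017 = 0.052760.
u_2 = 0.052760 × 0.541 + 0.017 = 0.045543.
u_3 = 0.045543 × 0.541 + 0.017 = 0.041639.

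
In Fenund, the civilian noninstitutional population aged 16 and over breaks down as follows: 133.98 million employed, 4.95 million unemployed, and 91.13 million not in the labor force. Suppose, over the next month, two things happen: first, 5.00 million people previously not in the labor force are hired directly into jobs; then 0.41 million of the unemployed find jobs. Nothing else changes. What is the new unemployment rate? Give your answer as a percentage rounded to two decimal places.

Initially, labor force = 133.98 + 4.95 = 138.93 million, so u = 4.95/138.93 = 3.56%.
After the first change, employed and labor force both rise by 5.00; unemployed unchanged → E = 138.98, U = 4.95, labor force = 143.93 million.
After the second change, unemployed falls and employed rises by 0.41; labor force unchanged → E = 139.39, U = 4.54, labor force = 143.93 million.
New unemployment rate = 4.54 / 143.93 = 3.15%.

New unemployment rate ≈ 3.15%.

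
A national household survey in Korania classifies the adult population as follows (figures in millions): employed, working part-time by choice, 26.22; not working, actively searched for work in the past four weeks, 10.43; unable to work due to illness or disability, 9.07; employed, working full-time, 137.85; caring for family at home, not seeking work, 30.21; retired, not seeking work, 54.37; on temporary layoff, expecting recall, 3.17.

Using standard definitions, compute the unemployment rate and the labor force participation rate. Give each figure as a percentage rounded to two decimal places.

Unemployment rate ≈ 7.65%; labor force participation rate ≈ 65.48%.

Employed = 26.22 + 137.85 = 164.07 million.
Unemployed = 10.43 + 3.17 = 13.60 million (jobless and actively searching, or on temporary layoff).
Labor force = 164.07 + 13.60 = 177.67 million.
Not in labor force = 9.07 + 30.21 + 54.37 = 93.65 million (those not working and not actively searching are outside the labor force).
Civilian working-age population = 177.67 + 93.65 = 271.32 million.
Unemployment rate = 13.60 / 177.67 = 7.65%.
Labor force participation rate = 177.67 / 271.32 = 65.48%.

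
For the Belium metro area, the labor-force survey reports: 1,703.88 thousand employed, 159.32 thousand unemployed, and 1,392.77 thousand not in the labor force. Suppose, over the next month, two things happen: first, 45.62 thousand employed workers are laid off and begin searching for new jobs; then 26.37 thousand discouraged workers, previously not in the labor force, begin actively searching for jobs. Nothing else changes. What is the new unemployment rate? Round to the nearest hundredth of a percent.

New unemployment rate ≈ 12.24%.

Initially, labor force = 1,703.88 + 159.32 = 1,863.20 thousand, so u = 159.32/1,863.20 = 8.55%.
After the first change, employed falls and unemployed rises by 45.62; labor force unchanged → E = 1,658.26, U = 204.94, labor force = 1,863.20 thousand.
After the second change, unemployed and labor force both rise by 26.37 → E = 1,658.26, U = 231.31, labor force = 1,889.57 thousand.
New unemployment rate = 231.31 / 1,889.57 = 12.24%.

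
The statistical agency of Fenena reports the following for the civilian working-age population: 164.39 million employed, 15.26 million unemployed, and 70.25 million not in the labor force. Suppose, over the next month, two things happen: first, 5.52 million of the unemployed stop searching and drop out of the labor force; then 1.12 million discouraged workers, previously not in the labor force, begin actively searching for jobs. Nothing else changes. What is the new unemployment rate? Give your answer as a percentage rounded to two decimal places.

New unemployment rate ≈ 6.20%.

Initially, labor force = 164.39 + 15.26 = 179.65 million, so u = 15.26/179.65 = 8.49%.
After the first change, unemployed and labor force both fall by 5.52 → E = 164.39, U = 9.74, labor force = 174.13 million.
After the second change, unemployed and labor force both rise by 1.12 → E = 164.39, U = 10.86, labor force = 175.25 million.
New unemployment rate = 10.86 / 175.25 = 6.20%.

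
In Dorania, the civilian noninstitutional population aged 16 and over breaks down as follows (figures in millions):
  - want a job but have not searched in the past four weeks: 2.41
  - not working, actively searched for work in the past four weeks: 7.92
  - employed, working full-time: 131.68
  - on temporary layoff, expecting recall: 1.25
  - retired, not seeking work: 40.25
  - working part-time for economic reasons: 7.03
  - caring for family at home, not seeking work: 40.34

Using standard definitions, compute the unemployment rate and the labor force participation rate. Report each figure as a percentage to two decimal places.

Employed = 131.68 + 7.03 = 138.71 million (anyone who worked, including part-time for economic reasons, counts as employed).
Unemployed = 7.92 + 1.25 = 9.17 million (jobless and actively searching, or on temporary layoff).
Labor force = 138.71 + 9.17 = 147.88 million.
Not in labor force = 2.41 + 40.25 + 40.34 = 83.00 million (those not working and not actively searching are outside the labor force — including those who want a job but have given up searching).
Civilian working-age population = 147.88 + 83.00 = 230.88 million.
Unemployment rate = 9.17 / 147.88 = 6.20%.
Labor force participation rate = 147.88 / 230.88 = 64.05%.

Unemployment rate ≈ 6.20%; labor force participation rate ≈ 64.05%.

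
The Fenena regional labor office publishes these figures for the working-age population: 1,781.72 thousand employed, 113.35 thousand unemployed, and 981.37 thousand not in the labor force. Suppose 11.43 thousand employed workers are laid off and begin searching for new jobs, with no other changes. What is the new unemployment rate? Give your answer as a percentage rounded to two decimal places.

Initially, labor force = 1,781.72 + 113.35 = 1,895.07 thousand, so u = 113.35/1,895.07 = 5.98%.
After the change, employed falls and unemployed rises by 11.43; labor force unchanged → E = 1,770.29, U = 124.78, labor force = 1,895.07 thousand.
New unemployment rate = 124.78 / 1,895.07 = 6.58%.

New unemployment rate ≈ 6.58%.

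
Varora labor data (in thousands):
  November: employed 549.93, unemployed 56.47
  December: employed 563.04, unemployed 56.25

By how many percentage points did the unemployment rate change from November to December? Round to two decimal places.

The unemployment rate changed by −0.23 percentage points.

November: labor force = 549.93 + 56.47 = 606.40; u = 56.47/606.40 = 9.31%.
December: labor force = 563.04 + 56.25 = 619.29; u = 56.25/619.29 = 9.08%.
Change = 9.08% − 9.31% = −0.23 pp.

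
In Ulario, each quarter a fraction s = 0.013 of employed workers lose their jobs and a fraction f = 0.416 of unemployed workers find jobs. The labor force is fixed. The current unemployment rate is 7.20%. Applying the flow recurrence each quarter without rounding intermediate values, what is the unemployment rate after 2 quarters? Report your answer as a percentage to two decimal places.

Unemployment rate after two quarters ≈ 4.39%.

With a fixed labor force, u_{t+1} = u_t + s·(1−u_t) − f·u_t = u_t·(1−s−f) + s.
Here 1−s−f = 0.571 and s = 0.013.
u_1 = 0.072000 × 0.571 + 0.013 = 0.054112.
u_2 = 0.054112 × 0.571 + 0.013 = 0.043898.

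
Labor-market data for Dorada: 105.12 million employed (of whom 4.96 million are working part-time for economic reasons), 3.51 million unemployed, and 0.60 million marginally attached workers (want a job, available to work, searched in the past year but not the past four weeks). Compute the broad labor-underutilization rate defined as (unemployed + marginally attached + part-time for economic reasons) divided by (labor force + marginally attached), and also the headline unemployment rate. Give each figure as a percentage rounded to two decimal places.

Broad underutilization rate ≈ 8.30%; headline unemployment rate ≈ 3.23%.

Labor force = 105.12 + 3.51 = 108.63 million.
Numerator = 3.51 + 0.60 + 4.96 = 9.07 million.
Denominator = 108.63 + 0.60 = 109.23 million.
Broad rate = 9.07 / 109.23 = 8.30%.
Headline unemployment rate = 3.51 / 108.63 = 3.23%.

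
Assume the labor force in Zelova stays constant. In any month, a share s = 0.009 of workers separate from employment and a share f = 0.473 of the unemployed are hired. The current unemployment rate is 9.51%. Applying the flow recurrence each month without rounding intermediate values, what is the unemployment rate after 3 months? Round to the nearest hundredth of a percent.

With a fixed labor force, u_{t+1} = u_t + s·(1−u_t) − f·u_t = u_t·(1−s−f) + s.
Here 1−s−f = 0.518 and s = 0.009.
u_1 = 0.095100 × 0.518 + 0.009 = 0.058262.
u_2 = 0.058262 × 0.518 + 0.009 = 0.039180.
u_3 = 0.039180 × 0.518 + 0.009 = 0.029295.

Unemployment rate after three months ≈ 2.93%.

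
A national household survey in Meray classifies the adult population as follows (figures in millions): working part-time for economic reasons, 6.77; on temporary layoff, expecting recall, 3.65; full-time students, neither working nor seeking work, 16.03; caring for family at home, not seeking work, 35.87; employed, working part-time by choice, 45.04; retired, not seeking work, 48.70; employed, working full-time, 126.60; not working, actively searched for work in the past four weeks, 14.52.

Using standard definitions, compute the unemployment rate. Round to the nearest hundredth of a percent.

Employed = 6.77 + 45.04 + 126.60 = 178.41 million (anyone who worked, including part-time for economic reasons, counts as employed).
Unemployed = 3.65 + 14.52 = 18.17 million (jobless and actively searching, or on temporary layoff).
Labor force = 178.41 + 18.17 = 196.58 million.
Unemployment rate = 18.17 / 196.58 = 9.24%.

Unemployment rate ≈ 9.24%.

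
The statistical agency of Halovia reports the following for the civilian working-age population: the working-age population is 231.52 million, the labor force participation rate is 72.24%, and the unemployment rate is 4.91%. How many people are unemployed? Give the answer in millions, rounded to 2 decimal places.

Labor force = 0.7224 × 231.52 = 167.25 million.
Unemployed = 0.0491 × 167.25 ≈ 8.21 million.

About 8.21 million are unemployed.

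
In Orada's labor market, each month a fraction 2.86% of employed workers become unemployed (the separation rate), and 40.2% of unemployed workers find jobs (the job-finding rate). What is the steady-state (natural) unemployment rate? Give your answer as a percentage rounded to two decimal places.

Steady-state unemployment rate ≈ 6.64%.

At steady state the flows balance: s·E = f·U, so U/(E+U) = s/(s+f).
u* = 2.86 / (2.86 + 40.2) = 2.86 / 43.06 = 6.64%.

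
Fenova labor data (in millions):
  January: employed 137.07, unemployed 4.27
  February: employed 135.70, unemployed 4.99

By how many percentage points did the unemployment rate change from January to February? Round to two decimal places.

The unemployment rate changed by +0.53 percentage points.

January: labor force = 137.07 + 4.27 = 141.34; u = 4.27/141.34 = 3.02%.
February: labor force = 135.70 + 4.99 = 140.69; u = 4.99/140.69 = 3.55%.
Change = 3.55% − 3.02% = +0.53 pp.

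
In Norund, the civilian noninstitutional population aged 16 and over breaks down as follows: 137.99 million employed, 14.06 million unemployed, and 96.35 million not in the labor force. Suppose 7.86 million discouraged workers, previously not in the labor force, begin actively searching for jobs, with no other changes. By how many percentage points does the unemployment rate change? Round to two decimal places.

Initially, labor force = 137.99 + 14.06 = 152.05 million, so u = 14.06/152.05 = 9.25%.
After the change, unemployed and labor force both rise by 7.86 → E = 137.99, U = 21.92, labor force = 159.91 million.
New unemployment rate = 21.92 / 159.91 = 13.71%.
Change = 13.71% − 9.25% = +4.46 percentage points.

The unemployment rate changes by +4.46 percentage points.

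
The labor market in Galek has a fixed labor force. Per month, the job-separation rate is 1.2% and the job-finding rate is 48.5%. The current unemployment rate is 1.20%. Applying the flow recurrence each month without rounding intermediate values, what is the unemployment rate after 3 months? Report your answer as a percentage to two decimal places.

Unemployment rate after three months ≈ 2.26%.

With a fixed labor force, u_{t+1} = u_t + s·(1−u_t) − f·u_t = u_t·(1−s−f) + s.
Here 1−s−f = 0.503 and s = 0.012.
u_1 = 0.012000 × 0.503 + 0.012 = 0.018036.
u_2 = 0.018036 × 0.503 + 0.012 = 0.021072.
u_3 = 0.021072 × 0.503 + 0.012 = 0.022599.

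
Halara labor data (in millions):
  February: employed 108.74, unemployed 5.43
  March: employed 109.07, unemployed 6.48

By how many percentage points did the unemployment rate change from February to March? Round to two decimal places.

The unemployment rate changed by +0.85 percentage points.

February: labor force = 108.74 + 5.43 = 114.17; u = 5.43/114.17 = 4.76%.
March: labor force = 109.07 + 6.48 = 115.55; u = 6.48/115.55 = 5.61%.
Change = 5.61% − 4.76% = +0.85 pp.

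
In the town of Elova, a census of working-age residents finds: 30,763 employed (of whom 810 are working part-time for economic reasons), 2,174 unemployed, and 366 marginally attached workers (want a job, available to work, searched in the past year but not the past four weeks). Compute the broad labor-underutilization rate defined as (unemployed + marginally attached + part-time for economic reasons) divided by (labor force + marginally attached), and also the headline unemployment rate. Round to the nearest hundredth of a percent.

Labor force = 30,763 + 2,174 = 32,937.
Numerator = 2,174 + 366 + 810 = 3,350.
Denominator = 32,937 + 366 = 33,303.
Broad rate = 3,350 / 33,303 = 10.06%.
Headline unemployment rate = 2,174 / 32,937 = 6.60%.

Broad underutilization rate ≈ 10.06%; headline unemployment rate ≈ 6.60%.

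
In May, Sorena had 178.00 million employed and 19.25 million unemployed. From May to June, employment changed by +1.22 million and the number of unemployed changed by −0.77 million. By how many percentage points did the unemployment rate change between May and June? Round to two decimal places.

May: labor force = 178.00 + 19.25 = 197.25; u = 19.25/197.25 = 9.76%.
June: labor force = 179.22 + 18.48 = 197.70; u = 18.48/197.70 = 9.35%.
Change = 9.35% − 9.76% = −0.41 pp.

The unemployment rate changed by −0.41 percentage points.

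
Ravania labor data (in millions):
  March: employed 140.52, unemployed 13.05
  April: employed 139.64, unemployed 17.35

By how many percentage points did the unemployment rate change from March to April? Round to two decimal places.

March: labor force = 140.52 + 13.05 = 153.57; u = 13.05/153.57 = 8.50%.
April: labor force = 139.64 + 17.35 = 156.99; u = 17.35/156.99 = 11.05%.
Change = 11.05% − 8.50% = +2.55 pp.

The unemployment rate changed by +2.55 percentage points.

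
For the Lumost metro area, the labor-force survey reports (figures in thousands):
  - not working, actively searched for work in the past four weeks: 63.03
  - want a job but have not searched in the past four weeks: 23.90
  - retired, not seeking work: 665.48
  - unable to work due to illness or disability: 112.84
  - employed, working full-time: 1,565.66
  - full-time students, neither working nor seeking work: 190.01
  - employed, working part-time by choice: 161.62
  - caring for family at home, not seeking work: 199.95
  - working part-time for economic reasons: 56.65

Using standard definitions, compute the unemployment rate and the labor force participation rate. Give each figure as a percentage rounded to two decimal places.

Employed = 1,565.66 + 161.62 + 56.65 = 1,783.93 thousand (anyone who worked, including part-time for economic reasons, counts as employed).
Unemployed = 63.03 thousand.
Labor force = 1,783.93 + 63.03 = 1,846.96 thousand.
Not in labor force = 23.90 + 665.48 + 112.84 + 190.01 + 199.95 = 1,192.18 thousand (those not working and not actively searching are outside the labor force — including those who want a job but have given up searching).
Civilian working-age population = 1,846.96 + 1,192.18 = 3,039.14 thousand.
Unemployment rate = 63.03 / 1,846.96 = 3.41%.
Labor force participation rate = 1,846.96 / 3,039.14 = 60.77%.

Unemployment rate ≈ 3.41%; labor force participation rate ≈ 60.77%.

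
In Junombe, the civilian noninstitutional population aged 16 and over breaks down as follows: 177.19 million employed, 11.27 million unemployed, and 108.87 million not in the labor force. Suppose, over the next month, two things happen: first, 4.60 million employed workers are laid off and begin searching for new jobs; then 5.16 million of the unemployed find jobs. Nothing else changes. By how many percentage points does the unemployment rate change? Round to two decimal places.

The unemployment rate changes by −0.30 percentage points.

Initially, labor force = 177.19 + 11.27 = 188.46 million, so u = 11.27/188.46 = 5.98%.
After the first change, employed falls and unemployed rises by 4.60; labor force unchanged → E = 172.59, U = 15.87, labor force = 188.46 million.
After the second change, unemployed falls and employed rises by 5.16; labor force unchanged → E = 177.75, U = 10.71, labor force = 188.46 million.
New unemployment rate = 10.71 / 188.46 = 5.68%.
Change = 5.68% − 5.98% = −0.30 percentage points.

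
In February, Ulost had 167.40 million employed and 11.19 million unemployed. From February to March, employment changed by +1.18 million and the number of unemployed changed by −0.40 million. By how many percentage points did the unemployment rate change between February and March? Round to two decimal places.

The unemployment rate changed by −0.25 percentage points.

February: labor force = 167.40 + 11.19 = 178.59; u = 11.19/178.59 = 6.27%.
March: labor force = 168.58 + 10.79 = 179.37; u = 10.79/179.37 = 6.02%.
Change = 6.02% − 6.27% = −0.25 pp.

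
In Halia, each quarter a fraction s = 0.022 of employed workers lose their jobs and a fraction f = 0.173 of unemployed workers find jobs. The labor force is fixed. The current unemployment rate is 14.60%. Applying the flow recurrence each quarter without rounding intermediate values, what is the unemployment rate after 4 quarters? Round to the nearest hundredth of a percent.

Unemployment rate after four quarters ≈ 12.68%.

With a fixed labor force, u_{t+1} = u_t + s·(1−u_t) − f·u_t = u_t·(1−s−f) + s.
Here 1−s−f = 0.805 and s = 0.022.
u_1 = 0.146000 × 0.805 + 0.022 = 0.139530.
u_2 = 0.139530 × 0.805 + 0.022 = 0.134322.
u_3 = 0.134322 × 0.805 + 0.022 = 0.130129.
u_4 = 0.130129 × 0.805 + 0.022 = 0.126754.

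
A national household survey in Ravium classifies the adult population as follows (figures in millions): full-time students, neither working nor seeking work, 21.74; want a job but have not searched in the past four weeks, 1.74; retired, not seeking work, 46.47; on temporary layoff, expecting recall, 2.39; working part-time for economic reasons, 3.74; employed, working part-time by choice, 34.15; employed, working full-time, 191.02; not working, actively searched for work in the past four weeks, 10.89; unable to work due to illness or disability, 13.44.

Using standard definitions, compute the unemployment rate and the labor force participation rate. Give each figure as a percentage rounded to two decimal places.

Employed = 3.74 + 34.15 + 191.02 = 228.91 million (anyone who worked, including part-time for economic reasons, counts as employed).
Unemployed = 2.39 + 10.89 = 13.28 million (jobless and actively searching, or on temporary layoff).
Labor force = 228.91 + 13.28 = 242.19 million.
Not in labor force = 21.74 + 1.74 + 46.47 + 13.44 = 83.39 million (those not working and not actively searching are outside the labor force — including those who want a job but have given up searching).
Civilian working-age population = 242.19 + 83.39 = 325.58 million.
Unemployment rate = 13.28 / 242.19 = 5.48%.
Labor force participation rate = 242.19 / 325.58 = 74.39%.

Unemployment rate ≈ 5.48%; labor force participation rate ≈ 74.39%.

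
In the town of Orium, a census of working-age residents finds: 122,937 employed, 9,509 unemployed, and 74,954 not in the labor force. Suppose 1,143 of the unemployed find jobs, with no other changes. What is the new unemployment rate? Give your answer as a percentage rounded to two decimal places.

New unemployment rate ≈ 6.32%.

Initially, labor force = 122,937 + 9,509 = 132,446, so u = 9,509/132,446 = 7.18%.
After the change, unemployed falls and employed rises by 1,143; labor force unchanged → E = 124,080, U = 8,366, labor force = 132,446.
New unemployment rate = 8,366 / 132,446 = 6.32%.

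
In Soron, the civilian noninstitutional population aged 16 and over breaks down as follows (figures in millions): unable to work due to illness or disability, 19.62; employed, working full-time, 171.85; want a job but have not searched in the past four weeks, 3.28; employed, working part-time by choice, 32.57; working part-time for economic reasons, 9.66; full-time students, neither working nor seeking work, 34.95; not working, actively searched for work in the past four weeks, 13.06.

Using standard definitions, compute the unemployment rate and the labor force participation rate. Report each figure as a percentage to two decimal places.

Employed = 171.85 + 32.57 + 9.66 = 214.08 million (anyone who worked, including part-time for economic reasons, counts as employed).
Unemployed = 13.06 million.
Labor force = 214.08 + 13.06 = 227.14 million.
Not in labor force = 19.62 + 3.28 + 34.95 = 57.85 million (those not working and not actively searching are outside the labor force — including those who want a job but have given up searching).
Civilian working-age population = 227.14 + 57.85 = 284.99 million.
Unemployment rate = 13.06 / 227.14 = 5.75%.
Labor force participation rate = 227.14 / 284.99 = 79.70%.

Unemployment rate ≈ 5.75%; labor force participation rate ≈ 79.70%.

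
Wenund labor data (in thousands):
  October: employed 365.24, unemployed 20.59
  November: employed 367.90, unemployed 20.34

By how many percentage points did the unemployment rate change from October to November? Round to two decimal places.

October: labor force = 365.24 + 20.59 = 385.83; u = 20.59/385.83 = 5.34%.
November: labor force = 367.90 + 20.34 = 388.24; u = 20.34/388.24 = 5.24%.
Change = 5.24% − 5.34% = −0.10 pp.

The unemployment rate changed by −0.10 percentage points.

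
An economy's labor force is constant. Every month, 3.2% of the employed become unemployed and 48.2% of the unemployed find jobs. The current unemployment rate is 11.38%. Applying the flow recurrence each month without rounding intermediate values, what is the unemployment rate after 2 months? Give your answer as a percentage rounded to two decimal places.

Unemployment rate after two months ≈ 7.44%.

With a fixed labor force, u_{t+1} = u_t + s·(1−u_t) − f·u_t = u_t·(1−s−f) + s.
Here 1−s−f = 0.486 and s = 0.032.
u_1 = 0.113800 × 0.486 + 0.032 = 0.087307.
u_2 = 0.087307 × 0.486 + 0.032 = 0.074431.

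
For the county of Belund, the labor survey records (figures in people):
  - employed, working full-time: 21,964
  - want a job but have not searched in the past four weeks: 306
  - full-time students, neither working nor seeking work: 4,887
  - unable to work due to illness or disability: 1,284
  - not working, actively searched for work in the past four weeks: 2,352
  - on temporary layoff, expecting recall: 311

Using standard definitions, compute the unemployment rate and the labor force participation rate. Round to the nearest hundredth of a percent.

Employed = 21,964.
Unemployed = 2,352 + 311 = 2,663 (jobless and actively searching, or on temporary layoff).
Labor force = 21,964 + 2,663 = 24,627.
Not in labor force = 306 + 4,887 + 1,284 = 6,477 (those not working and not actively searching are outside the labor force — including those who want a job but have given up searching).
Civilian working-age population = 24,627 + 6,477 = 31,104.
Unemployment rate = 2,663 / 24,627 = 10.81%.
Labor force participation rate = 24,627 / 31,104 = 79.18%.

Unemployment rate ≈ 10.81%; labor force participation rate ≈ 79.18%.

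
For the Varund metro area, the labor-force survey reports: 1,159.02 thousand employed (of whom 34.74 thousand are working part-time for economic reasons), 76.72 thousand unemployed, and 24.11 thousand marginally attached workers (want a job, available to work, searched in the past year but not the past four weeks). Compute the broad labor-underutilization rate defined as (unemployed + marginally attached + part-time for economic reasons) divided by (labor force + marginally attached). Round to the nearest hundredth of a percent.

Labor force = 1,159.02 + 76.72 = 1,235.74 thousand.
Numerator = 76.72 + 24.11 + 34.74 = 135.57 thousand.
Denominator = 1,235.74 + 24.11 = 1,259.85 thousand.
Broad rate = 135.57 / 1,259.85 = 10.76%.

Broad underutilization rate ≈ 10.76%.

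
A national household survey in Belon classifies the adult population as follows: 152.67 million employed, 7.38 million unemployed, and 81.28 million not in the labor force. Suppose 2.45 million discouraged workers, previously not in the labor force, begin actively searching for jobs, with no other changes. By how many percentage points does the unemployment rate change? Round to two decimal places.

The unemployment rate changes by +1.44 percentage points.

Initially, labor force = 152.67 + 7.38 = 160.05 million, so u = 7.38/160.05 = 4.61%.
After the change, unemployed and labor force both rise by 2.45 → E = 152.67, U = 9.83, labor force = 162.50 million.
New unemployment rate = 9.83 / 162.50 = 6.05%.
Change = 6.05% − 4.61% = +1.44 percentage points.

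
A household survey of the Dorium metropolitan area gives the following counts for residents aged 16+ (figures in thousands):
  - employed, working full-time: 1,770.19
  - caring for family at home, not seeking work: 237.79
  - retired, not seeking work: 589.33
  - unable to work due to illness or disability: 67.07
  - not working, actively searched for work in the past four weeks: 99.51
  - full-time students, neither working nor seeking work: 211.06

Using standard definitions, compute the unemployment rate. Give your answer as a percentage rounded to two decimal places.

Unemployment rate ≈ 5.32%.

Employed = 1,770.19 thousand.
Unemployed = 99.51 thousand.
Labor force = 1,770.19 + 99.51 = 1,869.70 thousand.
Unemployment rate = 99.51 / 1,869.70 = 5.32%.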